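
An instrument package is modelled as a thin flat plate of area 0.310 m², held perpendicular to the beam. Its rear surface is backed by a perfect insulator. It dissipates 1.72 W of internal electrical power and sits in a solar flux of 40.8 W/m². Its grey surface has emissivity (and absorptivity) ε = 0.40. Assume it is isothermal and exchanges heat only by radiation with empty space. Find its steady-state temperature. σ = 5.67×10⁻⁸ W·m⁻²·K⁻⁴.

T ≈ 176 K

At steady state, absorbed solar power + internal power = radiated power.
Absorbed: α·S·A_cross = 0.40·40.8·0.3100 = 5.059 W (cross-section A).
Total input = 5.059 + 1.72 = 6.779 W.
Radiated: εσ·A_surf·T⁴ with A_surf = A = 0.3100 m².
T⁴ = 6.779/(0.40·5.67×10⁻⁸·0.3100) = 9.642×10⁸ K⁴.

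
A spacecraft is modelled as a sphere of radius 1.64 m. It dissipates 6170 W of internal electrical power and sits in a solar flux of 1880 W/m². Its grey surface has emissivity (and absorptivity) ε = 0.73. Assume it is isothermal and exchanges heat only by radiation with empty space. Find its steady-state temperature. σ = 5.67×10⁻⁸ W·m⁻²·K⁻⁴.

At steady state, absorbed solar power + internal power = radiated power.
Absorbed: α·S·A_cross = 0.73·1880·8.450 = 11600 W (cross-section πr²).
Total input = 11600 + 6170 = 17770 W.
Radiated: εσ·A_surf·T⁴ with A_surf = 4πr² = 33.80 m².
T⁴ = 17770/(0.73·5.67×10⁻⁸·33.80) = 1.270×10¹⁰ K⁴.

T ≈ 336 K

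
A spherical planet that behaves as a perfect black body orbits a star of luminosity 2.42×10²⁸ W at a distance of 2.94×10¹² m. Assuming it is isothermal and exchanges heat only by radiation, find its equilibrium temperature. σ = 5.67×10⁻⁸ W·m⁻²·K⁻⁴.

T ≈ 177 K

First find the stellar flux at distance d: S = L/(4πd²) = 2.42×10²⁸/(4π·(2.94×10¹²)²) = 222.8 W/m².
For an isothermal sphere, absorbed (1−a)S·πr² = emitted σ·4πr²·T⁴, so T⁴ = (1−a)S/(4σ).
T⁴ = 1.00·222.8/(4·5.67×10⁻⁸) = 9.824×10⁸ K⁴.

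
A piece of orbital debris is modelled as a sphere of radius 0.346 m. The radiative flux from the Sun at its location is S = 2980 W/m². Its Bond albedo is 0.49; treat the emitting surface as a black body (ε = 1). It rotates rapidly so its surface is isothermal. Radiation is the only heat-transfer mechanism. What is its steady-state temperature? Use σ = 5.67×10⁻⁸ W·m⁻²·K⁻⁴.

At equilibrium, absorbed power = emitted power.
Absorbing cross-section = πr² = 0.3761 m²; emitting surface = 4πr² = 1.504 m² (ratio 4).
(1−a)S·A_cross = εσ·A_surf·T⁴  ⇒  T⁴ = (1−a)S/(4σ).
T⁴ = 0.510·2980/(4·5.67×10⁻⁸) = 6.701×10⁹ K⁴.
T = (6.701×10⁹)^(1/4).

T ≈ 286 K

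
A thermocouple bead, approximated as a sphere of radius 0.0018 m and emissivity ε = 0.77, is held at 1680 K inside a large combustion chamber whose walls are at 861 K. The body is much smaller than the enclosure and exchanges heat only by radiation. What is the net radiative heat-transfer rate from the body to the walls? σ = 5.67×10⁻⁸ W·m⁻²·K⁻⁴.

For a small grey body in a large enclosure: P_net = εσA(T_body⁴ − T_wall⁴).
A = 4πr² = 4.072×10⁻⁵ m²; T_body⁴ − T_wall⁴ = 7.966×10¹² − 5.496×10¹¹ = 7.416×10¹² K⁴.
|P_net| = 0.77·5.67×10⁻⁸·4.072×10⁻⁵·7.416×10¹².

P_net ≈ 13.2 W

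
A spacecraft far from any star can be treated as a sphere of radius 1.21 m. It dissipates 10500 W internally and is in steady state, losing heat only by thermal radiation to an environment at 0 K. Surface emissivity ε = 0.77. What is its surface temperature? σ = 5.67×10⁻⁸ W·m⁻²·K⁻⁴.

T ≈ 338 K

Steady state: internal power = radiated power, P = εσA T⁴.
Radiating area A = 4πr² = 18.40 m².
T⁴ = P/(εσA) = 10500/(0.77·5.67×10⁻⁸·18.40) = 1.307×10¹⁰ K⁴.
T = (1.307×10¹⁰)^(1/4).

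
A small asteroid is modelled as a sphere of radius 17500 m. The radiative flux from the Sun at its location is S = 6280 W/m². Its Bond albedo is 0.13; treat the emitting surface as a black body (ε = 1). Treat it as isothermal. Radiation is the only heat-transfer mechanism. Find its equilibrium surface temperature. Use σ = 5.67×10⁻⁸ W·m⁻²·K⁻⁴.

At equilibrium, absorbed power = emitted power.
Absorbing cross-section = πr² = 9.621×10⁸ m²; emitting surface = 4πr² = 3.848×10⁹ m² (ratio 4).
(1−a)S·A_cross = εσ·A_surf·T⁴  ⇒  T⁴ = (1−a)S/(4σ).
T⁴ = 0.870·6280/(4·5.67×10⁻⁸) = 2.409×10¹⁰ K⁴.
T = (2.409×10¹⁰)^(1/4).

T ≈ 394 K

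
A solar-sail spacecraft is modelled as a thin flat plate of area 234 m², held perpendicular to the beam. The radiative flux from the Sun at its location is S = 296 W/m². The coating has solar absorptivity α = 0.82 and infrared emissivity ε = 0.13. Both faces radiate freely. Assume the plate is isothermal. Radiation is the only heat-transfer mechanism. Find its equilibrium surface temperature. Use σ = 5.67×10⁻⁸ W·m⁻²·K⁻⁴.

At equilibrium, absorbed power = emitted power.
Absorbing cross-section = A = 234.0 m²; emitting surface = 2A = 468.0 m² (ratio 2).
αS·A_cross = εσ·A_surf·T⁴  ⇒  T⁴ = αS/(ε·2σ).
T⁴ = 0.820·296/(0.13·2·5.67×10⁻⁸) = 1.646×10¹⁰ K⁴.
T = (1.646×10¹⁰)^(1/4).

T ≈ 358 K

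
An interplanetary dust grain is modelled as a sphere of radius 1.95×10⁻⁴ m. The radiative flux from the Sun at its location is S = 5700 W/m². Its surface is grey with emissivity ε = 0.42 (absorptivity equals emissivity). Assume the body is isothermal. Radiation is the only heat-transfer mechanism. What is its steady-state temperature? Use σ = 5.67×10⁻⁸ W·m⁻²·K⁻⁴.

At equilibrium, absorbed power = emitted power.
Absorbing cross-section = πr² = 1.195×10⁻⁷ m²; emitting surface = 4πr² = 4.778×10⁻⁷ m² (ratio 4).
εS·A_cross = εσ·A_surf·T⁴  ⇒  T⁴ = S/(4σ)   (ε cancels).
T⁴ = 5700/(4·5.67×10⁻⁸) = 2.513×10¹⁰ K⁴.
T = (2.513×10¹⁰)^(1/4).

T ≈ 398 K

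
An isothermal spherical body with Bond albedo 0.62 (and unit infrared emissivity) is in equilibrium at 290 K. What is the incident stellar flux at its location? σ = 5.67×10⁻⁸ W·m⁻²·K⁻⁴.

(1−a)S·πr² = σ·4πr²·T⁴ ⇒ S = 4σT⁴/(1−a).
S = 4·5.67×10⁻⁸·7.073×10⁹/0.380.

S ≈ 4220 W/m²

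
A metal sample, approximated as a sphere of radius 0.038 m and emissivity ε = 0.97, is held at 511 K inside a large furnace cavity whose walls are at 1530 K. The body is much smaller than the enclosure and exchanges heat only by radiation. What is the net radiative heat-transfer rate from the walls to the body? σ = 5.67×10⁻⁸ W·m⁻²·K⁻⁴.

For a small grey body in a large enclosure: P_net = εσA(T_body⁴ − T_wall⁴).
A = 4πr² = 0.01815 m²; T_body⁴ − T_wall⁴ = 6.818×10¹⁰ − 5.480×10¹² = -5.412×10¹² K⁴.
|P_net| = 0.97·5.67×10⁻⁸·0.01815·5.412×10¹².

P_net ≈ 5400 W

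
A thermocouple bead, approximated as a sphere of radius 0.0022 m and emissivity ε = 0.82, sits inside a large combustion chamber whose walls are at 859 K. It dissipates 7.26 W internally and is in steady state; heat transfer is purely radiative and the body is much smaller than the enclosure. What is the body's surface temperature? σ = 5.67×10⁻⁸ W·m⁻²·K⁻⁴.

T ≈ 1330 K

For a small grey body in a large enclosure, net radiated power = εσA(T⁴ − T_w⁴).
Steady state: P = εσA(T⁴ − T_w⁴) with A = 4πr² = 6.082×10⁻⁵ m².
T⁴ = P/(εσA) + T_w⁴ = 7.26/(0.82·5.67×10⁻⁸·6.082×10⁻⁵) + (859)⁴
    = 2.567×10¹² + 5.445×10¹¹ = 3.112×10¹² K⁴.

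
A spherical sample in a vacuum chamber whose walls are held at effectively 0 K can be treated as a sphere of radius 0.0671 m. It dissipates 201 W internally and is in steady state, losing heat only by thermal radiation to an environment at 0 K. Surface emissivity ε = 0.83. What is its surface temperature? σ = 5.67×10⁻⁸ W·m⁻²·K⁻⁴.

Steady state: internal power = radiated power, P = εσA T⁴.
Radiating area A = 4πr² = 0.05658 m².
T⁴ = P/(εσA) = 201/(0.83·5.67×10⁻⁸·0.05658) = 7.549×10¹⁰ K⁴.
T = (7.549×10¹⁰)^(1/4).

T ≈ 524 K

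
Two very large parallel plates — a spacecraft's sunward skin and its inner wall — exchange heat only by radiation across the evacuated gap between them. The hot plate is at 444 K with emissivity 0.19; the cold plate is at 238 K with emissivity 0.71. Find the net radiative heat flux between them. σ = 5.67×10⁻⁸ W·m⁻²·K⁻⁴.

For two infinite grey parallel plates, q = σ(T₁⁴ − T₂⁴)/(1/ε₁ + 1/ε₂ − 1).
T₁⁴ − T₂⁴ = 3.886×10¹⁰ − 3.209×10⁹ = 3.565×10¹⁰ K⁴.
1/ε₁ + 1/ε₂ − 1 = 5.263 + 1.408 − 1 = 5.672.
q = 5.67×10⁻⁸ × 3.565×10¹⁰ / 5.672.

q ≈ 356 W/m²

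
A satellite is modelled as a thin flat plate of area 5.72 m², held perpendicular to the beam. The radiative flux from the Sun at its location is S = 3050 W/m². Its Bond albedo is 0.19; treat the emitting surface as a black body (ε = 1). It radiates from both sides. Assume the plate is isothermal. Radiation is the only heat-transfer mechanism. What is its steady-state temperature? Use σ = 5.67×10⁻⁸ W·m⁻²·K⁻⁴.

At equilibrium, absorbed power = emitted power.
Absorbing cross-section = A = 5.720 m²; emitting surface = 2A = 11.44 m² (ratio 2).
(1−a)S·A_cross = εσ·A_surf·T⁴  ⇒  T⁴ = (1−a)S/(2σ).
T⁴ = 0.810·3050/(2·5.67×10⁻⁸) = 2.179×10¹⁰ K⁴.
T = (2.179×10¹⁰)^(1/4).

T ≈ 384 K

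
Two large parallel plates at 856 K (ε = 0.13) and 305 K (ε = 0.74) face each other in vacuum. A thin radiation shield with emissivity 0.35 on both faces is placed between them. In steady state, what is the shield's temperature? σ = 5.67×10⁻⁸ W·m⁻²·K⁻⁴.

T_s ≈ 613 K

In steady state the net flux on the hot side equals that on the cold side.
σ(T₁⁴−T_s⁴)/D₁ = σ(T_s⁴−T₂⁴)/D₂, with D₁ = 1/ε₁+1/ε_s−1 = 9.549, D₂ = 1/ε_s+1/ε₂−1 = 3.208.
Solve for T_s⁴: T_s⁴ = (D₂·T₁⁴ + D₁·T₂⁴)/(D₁+D₂) = 1.415×10¹¹ K⁴.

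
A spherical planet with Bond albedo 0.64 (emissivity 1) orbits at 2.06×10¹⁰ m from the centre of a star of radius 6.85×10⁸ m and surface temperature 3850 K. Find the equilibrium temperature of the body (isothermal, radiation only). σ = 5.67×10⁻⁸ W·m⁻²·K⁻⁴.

The star's surface emits σT_*⁴; at distance d the flux is S = σT_*⁴(R_*/d)².
S = 5.67×10⁻⁸·(3850)⁴·(6.85×10⁸/2.06×10¹⁰)² = 13770 W/m².
For an isothermal sphere T⁴ = (1−a)S/(4σ) = 2.186×10¹⁰ K⁴.

T ≈ 385 K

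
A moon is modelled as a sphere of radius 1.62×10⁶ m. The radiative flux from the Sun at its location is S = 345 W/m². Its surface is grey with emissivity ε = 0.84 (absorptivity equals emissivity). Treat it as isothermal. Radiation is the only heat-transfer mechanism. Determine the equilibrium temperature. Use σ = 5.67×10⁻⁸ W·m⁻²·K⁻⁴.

T ≈ 197 K

At equilibrium, absorbed power = emitted power.
Absorbing cross-section = πr² = 8.245×10¹² m²; emitting surface = 4πr² = 3.298×10¹³ m² (ratio 4).
εS·A_cross = εσ·A_surf·T⁴  ⇒  T⁴ = S/(4σ)   (ε cancels).
T⁴ = 345/(4·5.67×10⁻⁸) = 1.521×10⁹ K⁴.
T = (1.521×10⁹)^(1/4).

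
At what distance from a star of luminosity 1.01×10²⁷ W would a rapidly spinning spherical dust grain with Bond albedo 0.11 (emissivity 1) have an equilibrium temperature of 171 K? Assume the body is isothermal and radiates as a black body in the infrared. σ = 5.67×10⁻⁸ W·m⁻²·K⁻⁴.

For an isothermal black-emitting sphere, (1−a)S·πr² = σ·4πr²·T⁴ ⇒ S = 4σT⁴/(1−a).
S = 4·5.67×10⁻⁸·(171)⁴/0.890 = 217.9 W/m².
Flux falls as S = L/(4πd²), so d = √(L/(4πS)) = √(1.01×10²⁷/(4π·217.9)).

d ≈ 6.07×10¹¹ m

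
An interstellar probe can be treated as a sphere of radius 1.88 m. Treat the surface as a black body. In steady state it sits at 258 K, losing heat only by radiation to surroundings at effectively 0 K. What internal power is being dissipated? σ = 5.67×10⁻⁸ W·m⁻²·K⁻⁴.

P ≈ 11200 W

Steady state: P = εσA T⁴.
A = 4πr² = 44.41 m²; T⁴ = (258)⁴ = 4.431×10⁹ K⁴.
P = 1.0 × 5.67×10⁻⁸ × 44.41 × 4.431×10⁹.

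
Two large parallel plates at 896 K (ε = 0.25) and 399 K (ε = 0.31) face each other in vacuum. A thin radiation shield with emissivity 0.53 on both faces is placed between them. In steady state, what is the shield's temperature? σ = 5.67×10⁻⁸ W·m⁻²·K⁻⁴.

T_s ≈ 745 K

In steady state the net flux on the hot side equals that on the cold side.
σ(T₁⁴−T_s⁴)/D₁ = σ(T_s⁴−T₂⁴)/D₂, with D₁ = 1/ε₁+1/ε_s−1 = 4.887, D₂ = 1/ε_s+1/ε₂−1 = 4.113.
Solve for T_s⁴: T_s⁴ = (D₂·T₁⁴ + D₁·T₂⁴)/(D₁+D₂) = 3.083×10¹¹ K⁴.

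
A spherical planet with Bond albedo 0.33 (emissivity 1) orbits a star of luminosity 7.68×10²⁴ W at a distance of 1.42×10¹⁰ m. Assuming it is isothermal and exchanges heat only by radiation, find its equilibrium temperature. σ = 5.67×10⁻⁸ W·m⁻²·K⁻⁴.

First find the stellar flux at distance d: S = L/(4πd²) = 7.68×10²⁴/(4π·(1.42×10¹⁰)²) = 3031 W/m².
For an isothermal sphere, absorbed (1−a)S·πr² = emitted σ·4πr²·T⁴, so T⁴ = (1−a)S/(4σ).
T⁴ = 0.670·3031/(4·5.67×10⁻⁸) = 8.954×10⁹ K⁴.

T ≈ 308 K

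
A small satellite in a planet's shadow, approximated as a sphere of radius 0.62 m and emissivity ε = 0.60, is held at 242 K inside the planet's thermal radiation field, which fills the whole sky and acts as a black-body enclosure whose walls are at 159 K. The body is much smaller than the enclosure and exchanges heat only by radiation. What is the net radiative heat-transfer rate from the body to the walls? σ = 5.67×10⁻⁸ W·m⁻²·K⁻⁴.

For a small grey body in a large enclosure: P_net = εσA(T_body⁴ − T_wall⁴).
A = 4πr² = 4.831 m²; T_body⁴ − T_wall⁴ = 3.430×10⁹ − 6.391×10⁸ = 2.791×10⁹ K⁴.
|P_net| = 0.60·5.67×10⁻⁸·4.831·2.791×10⁹.

P_net ≈ 459 W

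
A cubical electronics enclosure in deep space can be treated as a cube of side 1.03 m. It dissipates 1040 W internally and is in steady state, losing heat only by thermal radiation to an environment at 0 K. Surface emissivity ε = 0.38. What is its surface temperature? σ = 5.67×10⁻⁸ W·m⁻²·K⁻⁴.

Steady state: internal power = radiated power, P = εσA T⁴.
Radiating area A = 6L² = 6.365 m².
T⁴ = P/(εσA) = 1040/(0.38·5.67×10⁻⁸·6.365) = 7.583×10⁹ K⁴.
T = (7.583×10⁹)^(1/4).

T ≈ 295 K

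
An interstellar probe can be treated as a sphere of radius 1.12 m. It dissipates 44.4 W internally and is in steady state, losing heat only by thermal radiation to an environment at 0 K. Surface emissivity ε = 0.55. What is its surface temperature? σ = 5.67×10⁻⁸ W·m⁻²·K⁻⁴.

T ≈ 97.5 K

Steady state: internal power = radiated power, P = εσA T⁴.
Radiating area A = 4πr² = 15.76 m².
T⁴ = P/(εσA) = 44.4/(0.55·5.67×10⁻⁸·15.76) = 9.032×10⁷ K⁴.
T = (9.032×10⁷)^(1/4).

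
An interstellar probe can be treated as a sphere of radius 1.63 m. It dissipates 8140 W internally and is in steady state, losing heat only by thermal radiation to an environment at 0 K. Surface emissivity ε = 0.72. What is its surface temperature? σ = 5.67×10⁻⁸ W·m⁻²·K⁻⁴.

Steady state: internal power = radiated power, P = εσA T⁴.
Radiating area A = 4πr² = 33.39 m².
T⁴ = P/(εσA) = 8140/(0.72·5.67×10⁻⁸·33.39) = 5.972×10⁹ K⁴.
T = (5.972×10⁹)^(1/4).

T ≈ 278 K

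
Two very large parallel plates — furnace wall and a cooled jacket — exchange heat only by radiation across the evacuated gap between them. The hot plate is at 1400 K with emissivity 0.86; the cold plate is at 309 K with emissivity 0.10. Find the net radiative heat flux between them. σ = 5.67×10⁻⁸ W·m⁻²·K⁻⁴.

For two infinite grey parallel plates, q = σ(T₁⁴ − T₂⁴)/(1/ε₁ + 1/ε₂ − 1).
T₁⁴ − T₂⁴ = 3.842×10¹² − 9.117×10⁹ = 3.832×10¹² K⁴.
1/ε₁ + 1/ε₂ − 1 = 1.163 + 10.00 − 1 = 10.16.
q = 5.67×10⁻⁸ × 3.832×10¹² / 10.16.

q ≈ 21400 W/m²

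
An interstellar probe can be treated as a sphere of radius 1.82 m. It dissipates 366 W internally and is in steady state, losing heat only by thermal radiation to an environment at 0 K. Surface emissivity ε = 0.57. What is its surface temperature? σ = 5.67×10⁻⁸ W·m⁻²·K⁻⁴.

T ≈ 128 K

Steady state: internal power = radiated power, P = εσA T⁴.
Radiating area A = 4πr² = 41.62 m².
T⁴ = P/(εσA) = 366/(0.57·5.67×10⁻⁸·41.62) = 2.721×10⁸ K⁴.
T = (2.721×10⁸)^(1/4).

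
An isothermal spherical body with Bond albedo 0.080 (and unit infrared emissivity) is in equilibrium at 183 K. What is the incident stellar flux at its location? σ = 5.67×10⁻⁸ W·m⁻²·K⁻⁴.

S ≈ 276 W/m²

(1−a)S·πr² = σ·4πr²·T⁴ ⇒ S = 4σT⁴/(1−a).
S = 4·5.67×10⁻⁸·1.122×10⁹/0.920.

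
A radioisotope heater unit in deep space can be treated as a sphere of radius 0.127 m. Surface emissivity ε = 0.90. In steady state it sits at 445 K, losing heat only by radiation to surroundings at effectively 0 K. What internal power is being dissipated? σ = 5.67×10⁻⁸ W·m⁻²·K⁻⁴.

Steady state: P = εσA T⁴.
A = 4πr² = 0.2027 m²; T⁴ = (445)⁴ = 3.921×10¹⁰ K⁴.
P = 0.90 × 5.67×10⁻⁸ × 0.2027 × 3.921×10¹⁰.

P ≈ 406 W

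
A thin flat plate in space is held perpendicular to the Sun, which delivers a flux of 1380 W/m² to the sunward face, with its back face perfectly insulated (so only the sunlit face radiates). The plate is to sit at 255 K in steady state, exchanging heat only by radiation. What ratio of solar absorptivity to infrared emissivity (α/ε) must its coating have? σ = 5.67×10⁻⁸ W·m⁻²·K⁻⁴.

α/ε ≈ 0.174

Balance: αS·A = εσ·1A·T⁴ ⇒ α/ε = σT⁴/S.
α/ε = 5.67×10⁻⁸·(255)⁴/1380 = 5.67×10⁻⁸·4.228×10⁹/1380.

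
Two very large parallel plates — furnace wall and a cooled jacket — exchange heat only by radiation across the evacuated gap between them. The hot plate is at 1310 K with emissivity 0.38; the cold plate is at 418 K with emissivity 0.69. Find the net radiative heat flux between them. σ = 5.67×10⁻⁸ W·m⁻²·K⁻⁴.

q ≈ 53600 W/m²

For two infinite grey parallel plates, q = σ(T₁⁴ − T₂⁴)/(1/ε₁ + 1/ε₂ − 1).
T₁⁴ − T₂⁴ = 2.945×10¹² − 3.053×10¹⁰ = 2.914×10¹² K⁴.
1/ε₁ + 1/ε₂ − 1 = 2.632 + 1.449 − 1 = 3.081.
q = 5.67×10⁻⁸ × 2.914×10¹² / 3.081.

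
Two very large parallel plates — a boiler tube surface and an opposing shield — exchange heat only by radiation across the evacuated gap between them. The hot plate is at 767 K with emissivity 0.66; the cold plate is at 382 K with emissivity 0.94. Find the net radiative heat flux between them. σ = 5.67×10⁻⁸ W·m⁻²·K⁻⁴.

q ≈ 11700 W/m²

For two infinite grey parallel plates, q = σ(T₁⁴ − T₂⁴)/(1/ε₁ + 1/ε₂ − 1).
T₁⁴ − T₂⁴ = 3.461×10¹¹ − 2.129×10¹⁰ = 3.248×10¹¹ K⁴.
1/ε₁ + 1/ε₂ − 1 = 1.515 + 1.064 − 1 = 1.579.
q = 5.67×10⁻⁸ × 3.248×10¹¹ / 1.579.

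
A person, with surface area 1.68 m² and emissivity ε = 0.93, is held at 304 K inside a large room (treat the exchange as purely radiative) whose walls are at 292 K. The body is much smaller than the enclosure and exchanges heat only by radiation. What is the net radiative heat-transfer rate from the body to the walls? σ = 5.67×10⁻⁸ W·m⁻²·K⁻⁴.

For a small grey body in a large enclosure: P_net = εσA(T_body⁴ − T_wall⁴).
A = 1.68 m²; T_body⁴ − T_wall⁴ = 8.541×10⁹ − 7.270×10⁹ = 1.271×10⁹ K⁴.
|P_net| = 0.93·5.67×10⁻⁸·1.680·1.271×10⁹.

P_net ≈ 113 W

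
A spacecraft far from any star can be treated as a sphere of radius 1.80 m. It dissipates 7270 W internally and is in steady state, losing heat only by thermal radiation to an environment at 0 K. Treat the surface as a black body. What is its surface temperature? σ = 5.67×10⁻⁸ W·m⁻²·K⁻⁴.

T ≈ 237 K

Steady state: internal power = radiated power, P = εσA T⁴.
Radiating area A = 4πr² = 40.72 m².
T⁴ = P/(εσA) = 7270/(1.0·5.67×10⁻⁸·40.72) = 3.149×10⁹ K⁴.
T = (3.149×10⁹)^(1/4).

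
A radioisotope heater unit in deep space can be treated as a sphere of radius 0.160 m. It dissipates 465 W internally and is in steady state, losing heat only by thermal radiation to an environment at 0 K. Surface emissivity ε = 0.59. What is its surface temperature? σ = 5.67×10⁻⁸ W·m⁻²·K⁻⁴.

T ≈ 456 K

Steady state: internal power = radiated power, P = εσA T⁴.
Radiating area A = 4πr² = 0.3217 m².
T⁴ = P/(εσA) = 465/(0.59·5.67×10⁻⁸·0.3217) = 4.321×10¹⁰ K⁴.
T = (4.321×10¹⁰)^(1/4).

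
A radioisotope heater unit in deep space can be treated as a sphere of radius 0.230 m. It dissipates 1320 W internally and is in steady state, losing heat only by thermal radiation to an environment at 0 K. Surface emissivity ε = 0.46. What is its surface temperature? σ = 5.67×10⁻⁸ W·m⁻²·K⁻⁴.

Steady state: internal power = radiated power, P = εσA T⁴.
Radiating area A = 4πr² = 0.6648 m².
T⁴ = P/(εσA) = 1320/(0.46·5.67×10⁻⁸·0.6648) = 7.613×10¹⁰ K⁴.
T = (7.613×10¹⁰)^(1/4).

T ≈ 525 K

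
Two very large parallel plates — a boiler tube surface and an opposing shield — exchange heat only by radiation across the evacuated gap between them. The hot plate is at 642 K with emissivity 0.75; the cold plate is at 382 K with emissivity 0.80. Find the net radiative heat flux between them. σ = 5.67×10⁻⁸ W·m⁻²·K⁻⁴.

q ≈ 5320 W/m²

For two infinite grey parallel plates, q = σ(T₁⁴ − T₂⁴)/(1/ε₁ + 1/ε₂ − 1).
T₁⁴ − T₂⁴ = 1.699×10¹¹ − 2.129×10¹⁰ = 1.486×10¹¹ K⁴.
1/ε₁ + 1/ε₂ − 1 = 1.333 + 1.250 − 1 = 1.583.
q = 5.67×10⁻⁸ × 1.486×10¹¹ / 1.583.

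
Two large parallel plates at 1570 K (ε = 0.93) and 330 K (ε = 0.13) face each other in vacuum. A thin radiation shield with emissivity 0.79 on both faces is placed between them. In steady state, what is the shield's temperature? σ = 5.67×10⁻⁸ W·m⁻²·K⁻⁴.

In steady state the net flux on the hot side equals that on the cold side.
σ(T₁⁴−T_s⁴)/D₁ = σ(T_s⁴−T₂⁴)/D₂, with D₁ = 1/ε₁+1/ε_s−1 = 1.341, D₂ = 1/ε_s+1/ε₂−1 = 7.958.
Solve for T_s⁴: T_s⁴ = (D₂·T₁⁴ + D₁·T₂⁴)/(D₁+D₂) = 5.201×10¹² K⁴.

T_s ≈ 1510 K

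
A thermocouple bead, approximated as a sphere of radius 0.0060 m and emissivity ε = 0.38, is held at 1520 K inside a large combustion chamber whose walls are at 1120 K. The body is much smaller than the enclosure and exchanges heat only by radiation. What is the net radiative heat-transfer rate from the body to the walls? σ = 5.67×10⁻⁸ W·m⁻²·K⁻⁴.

For a small grey body in a large enclosure: P_net = εσA(T_body⁴ − T_wall⁴).
A = 4πr² = 4.524×10⁻⁴ m²; T_body⁴ − T_wall⁴ = 5.338×10¹² − 1.574×10¹² = 3.764×10¹² K⁴.
|P_net| = 0.38·5.67×10⁻⁸·4.524×10⁻⁴·3.764×10¹².

P_net ≈ 36.7 W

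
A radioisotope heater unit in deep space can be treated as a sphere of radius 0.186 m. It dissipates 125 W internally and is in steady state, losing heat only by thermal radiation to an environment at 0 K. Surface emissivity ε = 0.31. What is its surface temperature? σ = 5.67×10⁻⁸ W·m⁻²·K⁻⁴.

T ≈ 358 K

Steady state: internal power = radiated power, P = εσA T⁴.
Radiating area A = 4πr² = 0.4347 m².
T⁴ = P/(εσA) = 125/(0.31·5.67×10⁻⁸·0.4347) = 1.636×10¹⁰ K⁴.
T = (1.636×10¹⁰)^(1/4).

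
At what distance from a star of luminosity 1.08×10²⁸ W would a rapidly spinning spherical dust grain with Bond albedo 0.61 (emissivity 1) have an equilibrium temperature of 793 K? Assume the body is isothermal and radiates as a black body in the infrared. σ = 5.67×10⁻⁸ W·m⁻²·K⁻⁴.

d ≈ 6.11×10¹⁰ m

For an isothermal black-emitting sphere, (1−a)S·πr² = σ·4πr²·T⁴ ⇒ S = 4σT⁴/(1−a).
S = 4·5.67×10⁻⁸·(793)⁴/0.390 = 2.300×10⁵ W/m².
Flux falls as S = L/(4πd²), so d = √(L/(4πS)) = √(1.08×10²⁸/(4π·2.300×10⁵)).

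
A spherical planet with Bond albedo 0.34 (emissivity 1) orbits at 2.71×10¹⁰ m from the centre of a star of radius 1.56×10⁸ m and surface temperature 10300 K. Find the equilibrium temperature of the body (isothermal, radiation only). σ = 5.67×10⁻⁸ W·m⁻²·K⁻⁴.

T ≈ 498 K

The star's surface emits σT_*⁴; at distance d the flux is S = σT_*⁴(R_*/d)².
S = 5.67×10⁻⁸·(10300)⁴·(1.56×10⁸/2.71×10¹⁰)² = 21150 W/m².
For an isothermal sphere T⁴ = (1−a)S/(4σ) = 6.154×10¹⁰ K⁴.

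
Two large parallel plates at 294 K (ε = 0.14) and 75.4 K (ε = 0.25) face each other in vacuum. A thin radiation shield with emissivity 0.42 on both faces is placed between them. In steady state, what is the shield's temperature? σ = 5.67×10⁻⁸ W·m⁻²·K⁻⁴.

T_s ≈ 232 K

In steady state the net flux on the hot side equals that on the cold side.
σ(T₁⁴−T_s⁴)/D₁ = σ(T_s⁴−T₂⁴)/D₂, with D₁ = 1/ε₁+1/ε_s−1 = 8.524, D₂ = 1/ε_s+1/ε₂−1 = 5.381.
Solve for T_s⁴: T_s⁴ = (D₂·T₁⁴ + D₁·T₂⁴)/(D₁+D₂) = 2.911×10⁹ K⁴.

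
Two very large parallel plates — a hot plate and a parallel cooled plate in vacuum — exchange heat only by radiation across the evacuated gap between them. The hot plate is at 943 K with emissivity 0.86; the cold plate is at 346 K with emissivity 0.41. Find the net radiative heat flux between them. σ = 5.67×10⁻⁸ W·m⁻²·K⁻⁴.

For two infinite grey parallel plates, q = σ(T₁⁴ − T₂⁴)/(1/ε₁ + 1/ε₂ − 1).
T₁⁴ − T₂⁴ = 7.908×10¹¹ − 1.433×10¹⁰ = 7.764×10¹¹ K⁴.
1/ε₁ + 1/ε₂ − 1 = 1.163 + 2.439 − 1 = 2.602.
q = 5.67×10⁻⁸ × 7.764×10¹¹ / 2.602.

q ≈ 16900 W/m²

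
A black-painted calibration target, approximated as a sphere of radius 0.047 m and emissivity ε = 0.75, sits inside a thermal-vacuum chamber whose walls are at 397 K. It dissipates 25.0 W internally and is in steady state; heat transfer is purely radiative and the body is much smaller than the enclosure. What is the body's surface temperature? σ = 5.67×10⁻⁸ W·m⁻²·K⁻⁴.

T ≈ 463 K

For a small grey body in a large enclosure, net radiated power = εσA(T⁴ − T_w⁴).
Steady state: P = εσA(T⁴ − T_w⁴) with A = 4πr² = 0.02776 m².
T⁴ = P/(εσA) + T_w⁴ = 25.0/(0.75·5.67×10⁻⁸·0.02776) + (397)⁴
    = 2.118×10¹⁰ + 2.484×10¹⁰ = 4.602×10¹⁰ K⁴.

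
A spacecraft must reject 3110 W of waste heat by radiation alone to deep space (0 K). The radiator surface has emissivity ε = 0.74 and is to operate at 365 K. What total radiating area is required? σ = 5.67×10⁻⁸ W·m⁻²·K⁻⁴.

A ≈ 4.18 m²

P = εσA T⁴ ⇒ A = P/(εσT⁴).
T⁴ = 1.775×10¹⁰ K⁴.
A = 3110/(0.74 × 5.67×10⁻⁸ × 1.775×10¹⁰).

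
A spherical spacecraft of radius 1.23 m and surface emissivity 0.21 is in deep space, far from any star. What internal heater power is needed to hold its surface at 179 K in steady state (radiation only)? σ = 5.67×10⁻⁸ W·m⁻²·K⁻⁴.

P = εσ·4πr²·T⁴.
4πr² = 19.01 m²; T⁴ = 1.027×10⁹ K⁴.
P = 0.21·5.67×10⁻⁸·19.01·1.027×10⁹.

P ≈ 232 W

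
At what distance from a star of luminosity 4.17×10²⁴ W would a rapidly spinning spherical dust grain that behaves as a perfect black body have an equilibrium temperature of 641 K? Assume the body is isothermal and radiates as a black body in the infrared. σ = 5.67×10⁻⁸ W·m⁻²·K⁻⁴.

For an isothermal black-emitting sphere, (1−a)S·πr² = σ·4πr²·T⁴ ⇒ S = 4σT⁴/(1−a).
S = 4·5.67×10⁻⁸·(641)⁴/1.00 = 38290 W/m².
Flux falls as S = L/(4πd²), so d = √(L/(4πS)) = √(4.17×10²⁴/(4π·38290)).

d ≈ 2.94×10⁹ m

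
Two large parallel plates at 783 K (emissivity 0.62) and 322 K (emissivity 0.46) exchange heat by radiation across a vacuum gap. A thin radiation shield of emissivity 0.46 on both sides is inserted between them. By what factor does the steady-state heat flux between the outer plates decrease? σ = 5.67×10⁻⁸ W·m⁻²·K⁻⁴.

factor ≈ 2.20

Without shield: q₀ = σΔ(T⁴)/(1/ε₁+1/ε₂−1) with denominator 2.787.
With shield the two gaps are in series; the resistances add: (1/ε₁+1/ε_s−1)+(1/ε_s+1/ε₂−1) = 2.787+3.348 = 6.135.
Heat-flux ratio q₀/q = 6.135/2.787.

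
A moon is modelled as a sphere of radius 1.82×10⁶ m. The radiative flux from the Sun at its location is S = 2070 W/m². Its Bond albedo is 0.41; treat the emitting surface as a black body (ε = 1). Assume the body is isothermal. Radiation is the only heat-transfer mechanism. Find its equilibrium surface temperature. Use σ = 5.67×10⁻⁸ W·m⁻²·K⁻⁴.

T ≈ 271 K

At equilibrium, absorbed power = emitted power.
Absorbing cross-section = πr² = 1.041×10¹³ m²; emitting surface = 4πr² = 4.162×10¹³ m² (ratio 4).
(1−a)S·A_cross = εσ·A_surf·T⁴  ⇒  T⁴ = (1−a)S/(4σ).
T⁴ = 0.590·2070/(4·5.67×10⁻⁸) = 5.385×10⁹ K⁴.
T = (5.385×10⁹)^(1/4).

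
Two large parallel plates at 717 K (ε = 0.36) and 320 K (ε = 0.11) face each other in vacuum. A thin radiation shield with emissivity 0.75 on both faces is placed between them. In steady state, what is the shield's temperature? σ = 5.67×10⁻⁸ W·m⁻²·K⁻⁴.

In steady state the net flux on the hot side equals that on the cold side.
σ(T₁⁴−T_s⁴)/D₁ = σ(T_s⁴−T₂⁴)/D₂, with D₁ = 1/ε₁+1/ε_s−1 = 3.111, D₂ = 1/ε_s+1/ε₂−1 = 9.424.
Solve for T_s⁴: T_s⁴ = (D₂·T₁⁴ + D₁·T₂⁴)/(D₁+D₂) = 2.013×10¹¹ K⁴.

T_s ≈ 670 K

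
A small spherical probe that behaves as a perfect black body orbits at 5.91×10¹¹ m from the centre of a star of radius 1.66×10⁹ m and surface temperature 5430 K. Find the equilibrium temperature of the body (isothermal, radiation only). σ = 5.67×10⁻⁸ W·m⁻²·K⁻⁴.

T ≈ 203 K

The star's surface emits σT_*⁴; at distance d the flux is S = σT_*⁴(R_*/d)².
S = 5.67×10⁻⁸·(5430)⁴·(1.66×10⁹/5.91×10¹¹)² = 388.9 W/m².
For an isothermal sphere T⁴ = (1−a)S/(4σ) = 1.715×10⁹ K⁴.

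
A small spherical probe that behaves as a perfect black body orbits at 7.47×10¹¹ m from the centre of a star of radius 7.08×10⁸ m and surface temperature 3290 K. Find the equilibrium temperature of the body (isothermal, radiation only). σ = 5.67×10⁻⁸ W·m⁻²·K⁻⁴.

T ≈ 71.6 K

The star's surface emits σT_*⁴; at distance d the flux is S = σT_*⁴(R_*/d)².
S = 5.67×10⁻⁸·(3290)⁴·(7.08×10⁸/7.47×10¹¹)² = 5.967 W/m².
For an isothermal sphere T⁴ = (1−a)S/(4σ) = 2.631×10⁷ K⁴.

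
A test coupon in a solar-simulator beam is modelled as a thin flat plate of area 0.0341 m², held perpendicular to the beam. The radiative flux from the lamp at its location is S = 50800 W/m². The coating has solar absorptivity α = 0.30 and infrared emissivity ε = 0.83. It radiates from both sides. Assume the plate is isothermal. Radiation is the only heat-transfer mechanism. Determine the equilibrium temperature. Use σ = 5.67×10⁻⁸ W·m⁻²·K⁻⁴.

At equilibrium, absorbed power = emitted power.
Absorbing cross-section = A = 0.03410 m²; emitting surface = 2A = 0.06820 m² (ratio 2).
αS·A_cross = εσ·A_surf·T⁴  ⇒  T⁴ = αS/(ε·2σ).
T⁴ = 0.300·50800/(0.83·2·5.67×10⁻⁸) = 1.619×10¹¹ K⁴.
T = (1.619×10¹¹)^(1/4).

T ≈ 634 K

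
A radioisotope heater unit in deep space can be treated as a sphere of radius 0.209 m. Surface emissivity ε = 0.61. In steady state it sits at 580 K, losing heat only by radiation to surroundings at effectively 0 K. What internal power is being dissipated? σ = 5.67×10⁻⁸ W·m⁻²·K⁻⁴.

Steady state: P = εσA T⁴.
A = 4πr² = 0.5489 m²; T⁴ = (580)⁴ = 1.132×10¹¹ K⁴.
P = 0.61 × 5.67×10⁻⁸ × 0.5489 × 1.132×10¹¹.

P ≈ 2150 W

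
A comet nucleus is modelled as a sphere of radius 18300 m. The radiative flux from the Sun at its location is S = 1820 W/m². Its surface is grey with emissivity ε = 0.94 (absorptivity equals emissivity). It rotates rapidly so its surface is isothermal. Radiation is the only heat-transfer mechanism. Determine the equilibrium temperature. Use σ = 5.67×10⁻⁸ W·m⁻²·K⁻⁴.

At equilibrium, absorbed power = emitted power.
Absorbing cross-section = πr² = 1.052×10⁹ m²; emitting surface = 4πr² = 4.208×10⁹ m² (ratio 4).
εS·A_cross = εσ·A_surf·T⁴  ⇒  T⁴ = S/(4σ)   (ε cancels).
T⁴ = 1820/(4·5.67×10⁻⁸) = 8.025×10⁹ K⁴.
T = (8.025×10⁹)^(1/4).

T ≈ 299 K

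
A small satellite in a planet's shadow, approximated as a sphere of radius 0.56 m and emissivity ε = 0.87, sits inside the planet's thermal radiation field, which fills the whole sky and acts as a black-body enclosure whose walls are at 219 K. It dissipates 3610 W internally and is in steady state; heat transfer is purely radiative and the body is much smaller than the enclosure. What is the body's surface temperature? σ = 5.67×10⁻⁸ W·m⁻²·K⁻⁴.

For a small grey body in a large enclosure, net radiated power = εσA(T⁴ − T_w⁴).
Steady state: P = εσA(T⁴ − T_w⁴) with A = 4πr² = 3.941 m².
T⁴ = P/(εσA) + T_w⁴ = 3610/(0.87·5.67×10⁻⁸·3.941) + (219)⁴
    = 1.857×10¹⁰ + 2.300×10⁹ = 2.087×10¹⁰ K⁴.

T ≈ 380 K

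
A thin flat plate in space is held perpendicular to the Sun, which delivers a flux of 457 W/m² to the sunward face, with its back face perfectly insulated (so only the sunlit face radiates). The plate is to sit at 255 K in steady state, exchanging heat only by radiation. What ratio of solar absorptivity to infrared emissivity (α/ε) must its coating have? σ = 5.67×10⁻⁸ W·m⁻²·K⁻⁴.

Balance: αS·A = εσ·1A·T⁴ ⇒ α/ε = σT⁴/S.
α/ε = 5.67×10⁻⁸·(255)⁴/457 = 5.67×10⁻⁸·4.228×10⁹/457.

α/ε ≈ 0.525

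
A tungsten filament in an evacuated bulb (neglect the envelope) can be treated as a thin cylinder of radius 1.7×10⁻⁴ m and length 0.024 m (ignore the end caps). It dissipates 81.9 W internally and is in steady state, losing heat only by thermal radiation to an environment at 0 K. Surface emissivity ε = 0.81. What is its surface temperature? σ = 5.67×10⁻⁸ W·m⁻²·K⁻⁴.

Steady state: internal power = radiated power, P = εσA T⁴.
Radiating area A = 2πrL = 2.564×10⁻⁵ m².
T⁴ = P/(εσA) = 81.9/(0.81·5.67×10⁻⁸·2.564×10⁻⁵) = 6.956×10¹³ K⁴.
T = (6.956×10¹³)^(1/4).

T ≈ 2890 K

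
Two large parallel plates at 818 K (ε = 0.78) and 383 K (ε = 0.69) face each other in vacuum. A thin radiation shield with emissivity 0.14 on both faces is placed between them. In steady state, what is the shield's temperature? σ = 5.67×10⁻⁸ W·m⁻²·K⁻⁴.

T_s ≈ 698 K

In steady state the net flux on the hot side equals that on the cold side.
σ(T₁⁴−T_s⁴)/D₁ = σ(T_s⁴−T₂⁴)/D₂, with D₁ = 1/ε₁+1/ε_s−1 = 7.425, D₂ = 1/ε_s+1/ε₂−1 = 7.592.
Solve for T_s⁴: T_s⁴ = (D₂·T₁⁴ + D₁·T₂⁴)/(D₁+D₂) = 2.370×10¹¹ K⁴.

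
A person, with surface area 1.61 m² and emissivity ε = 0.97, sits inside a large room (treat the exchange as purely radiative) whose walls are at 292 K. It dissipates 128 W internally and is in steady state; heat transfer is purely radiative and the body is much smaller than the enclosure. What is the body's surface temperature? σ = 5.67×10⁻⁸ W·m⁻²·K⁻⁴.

T ≈ 306 K

For a small grey body in a large enclosure, net radiated power = εσA(T⁴ − T_w⁴).
Steady state: P = εσA(T⁴ − T_w⁴) with A = 1.61 m².
T⁴ = P/(εσA) + T_w⁴ = 128/(0.97·5.67×10⁻⁸·1.610) + (292)⁴
    = 1.446×10⁹ + 7.270×10⁹ = 8.715×10⁹ K⁴.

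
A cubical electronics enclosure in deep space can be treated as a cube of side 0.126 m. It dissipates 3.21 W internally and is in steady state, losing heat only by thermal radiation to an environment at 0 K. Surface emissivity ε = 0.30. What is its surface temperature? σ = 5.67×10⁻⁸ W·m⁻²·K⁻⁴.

T ≈ 211 K

Steady state: internal power = radiated power, P = εσA T⁴.
Radiating area A = 6L² = 0.09526 m².
T⁴ = P/(εσA) = 3.21/(0.30·5.67×10⁻⁸·0.09526) = 1.981×10⁹ K⁴.
T = (1.981×10⁹)^(1/4).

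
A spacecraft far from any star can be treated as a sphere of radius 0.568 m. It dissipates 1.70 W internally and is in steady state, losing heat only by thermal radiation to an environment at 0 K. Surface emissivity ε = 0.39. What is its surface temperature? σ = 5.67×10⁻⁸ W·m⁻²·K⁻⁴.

Steady state: internal power = radiated power, P = εσA T⁴.
Radiating area A = 4πr² = 4.054 m².
T⁴ = P/(εσA) = 1.70/(0.39·5.67×10⁻⁸·4.054) = 1.896×10⁷ K⁴.
T = (1.896×10⁷)^(1/4).

T ≈ 66.0 K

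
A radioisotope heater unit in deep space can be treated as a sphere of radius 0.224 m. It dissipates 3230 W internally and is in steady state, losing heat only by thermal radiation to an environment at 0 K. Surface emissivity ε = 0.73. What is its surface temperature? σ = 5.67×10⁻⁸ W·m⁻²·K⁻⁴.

T ≈ 593 K

Steady state: internal power = radiated power, P = εσA T⁴.
Radiating area A = 4πr² = 0.6305 m².
T⁴ = P/(εσA) = 3230/(0.73·5.67×10⁻⁸·0.6305) = 1.238×10¹¹ K⁴.
T = (1.238×10¹¹)^(1/4).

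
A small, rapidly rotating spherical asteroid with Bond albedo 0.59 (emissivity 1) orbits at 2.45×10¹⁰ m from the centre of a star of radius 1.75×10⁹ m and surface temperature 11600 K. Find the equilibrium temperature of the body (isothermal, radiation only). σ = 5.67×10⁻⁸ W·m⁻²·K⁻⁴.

The star's surface emits σT_*⁴; at distance d the flux is S = σT_*⁴(R_*/d)².
S = 5.67×10⁻⁸·(11600)⁴·(1.75×10⁹/2.45×10¹⁰)² = 5.238×10⁶ W/m².
For an isothermal sphere T⁴ = (1−a)S/(4σ) = 9.469×10¹² K⁴.

T ≈ 1750 K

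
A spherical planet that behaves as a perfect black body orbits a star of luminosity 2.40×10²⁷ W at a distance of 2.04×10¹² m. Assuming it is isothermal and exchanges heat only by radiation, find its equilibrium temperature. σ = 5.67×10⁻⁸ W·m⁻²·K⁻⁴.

T ≈ 119 K

First find the stellar flux at distance d: S = L/(4πd²) = 2.40×10²⁷/(4π·(2.04×10¹²)²) = 45.89 W/m².
For an isothermal sphere, absorbed (1−a)S·πr² = emitted σ·4πr²·T⁴, so T⁴ = (1−a)S/(4σ).
T⁴ = 1.00·45.89/(4·5.67×10⁻⁸) = 2.023×10⁸ K⁴.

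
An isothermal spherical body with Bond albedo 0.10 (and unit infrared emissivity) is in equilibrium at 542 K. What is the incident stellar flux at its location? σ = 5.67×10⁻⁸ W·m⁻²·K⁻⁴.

S ≈ 21700 W/m²

(1−a)S·πr² = σ·4πr²·T⁴ ⇒ S = 4σT⁴/(1−a).
S = 4·5.67×10⁻⁸·8.630×10¹⁰/0.900.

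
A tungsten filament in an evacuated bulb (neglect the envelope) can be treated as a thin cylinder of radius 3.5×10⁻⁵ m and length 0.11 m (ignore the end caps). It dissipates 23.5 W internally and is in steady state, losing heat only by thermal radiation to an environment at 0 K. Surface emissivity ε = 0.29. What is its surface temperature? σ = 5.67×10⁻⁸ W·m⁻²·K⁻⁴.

Steady state: internal power = radiated power, P = εσA T⁴.
Radiating area A = 2πrL = 2.419×10⁻⁵ m².
T⁴ = P/(εσA) = 23.5/(0.29·5.67×10⁻⁸·2.419×10⁻⁵) = 5.908×10¹³ K⁴.
T = (5.908×10¹³)^(1/4).

T ≈ 2770 K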